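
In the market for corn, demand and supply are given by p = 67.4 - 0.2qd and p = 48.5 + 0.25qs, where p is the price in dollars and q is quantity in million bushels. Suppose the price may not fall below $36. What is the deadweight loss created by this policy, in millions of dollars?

0

Rearranging demand gives qd = 337 - 5p; rearranging supply gives qs = 4p - 194. Setting quantity demanded equal to quantity supplied, 337 - 5p = 4p - 194, gives p* = 59 and q* = 42.
Since 36 is below p* = 59, the floor does not bind and the free-market outcome prevails.
Since the control does not bind, no trades are prevented and deadweight loss is zero.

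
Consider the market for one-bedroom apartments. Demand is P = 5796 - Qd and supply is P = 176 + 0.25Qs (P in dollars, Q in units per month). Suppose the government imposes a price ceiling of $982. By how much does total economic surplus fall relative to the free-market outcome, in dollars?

1011240

Rearranging demand gives Qd = 5796 - P; rearranging supply gives Qs = 4P - 704. Setting quantity demanded equal to quantity supplied, 5796 - P = 4P - 704, gives P* = 1300 and Q* = 4496.
The ceiling of 982 is below the equilibrium price 1300, so it binds.
At P = 982: Qd = 5796 - 982 = 4814 and Qs = 4·982 - 704 = 3224.
Quantity traded falls to 3224. At Q = 3224 the demand price is 5796 - 3224 = 2572 and the supply price is (704 + 3224)/4 = 982.
Deadweight loss = ½ · (2572 - 982) · (4496 - 3224) = ½ · 1590 · 1272 = 1011240.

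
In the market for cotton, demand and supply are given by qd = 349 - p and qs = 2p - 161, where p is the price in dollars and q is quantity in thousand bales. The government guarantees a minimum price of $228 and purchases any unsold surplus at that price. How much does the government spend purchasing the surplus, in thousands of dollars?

39672

Equilibrium: 349 - p = 2p - 161, so 510 = 3p and p* = 170, q* = 179.
Since 228 > 170, the floor is binding.
At p = 228: qd = 349 - 228 = 121 and qs = 2·228 - 161 = 295.
Surplus = qs - qd = 174.
Government expenditure = surplus × support price = 174 × 228 = 39672.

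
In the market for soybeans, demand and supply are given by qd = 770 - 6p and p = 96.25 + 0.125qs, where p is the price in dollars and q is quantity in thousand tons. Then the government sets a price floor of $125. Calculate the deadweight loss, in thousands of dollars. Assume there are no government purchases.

Rearranging supply gives qs = 8p - 770. Equilibrium: 770 - 6p = 8p - 770, so 1540 = 14p and p* = 110, q* = 110.
The floor of 125 is above the equilibrium price 110, so it binds.
At p = 125: qd = 770 - 6·125 = 20 and qs = 8·125 - 770 = 230.
Quantity traded falls to 20. At q = 20 the demand price is (770 - 20)/6 = 125 and the supply price is (770 + 20)/8 = 98.75.
Deadweight loss = ½ · (125 - 98.75) · (110 - 20) = ½ · 26.25 · 90 = 1181.25.

1181.25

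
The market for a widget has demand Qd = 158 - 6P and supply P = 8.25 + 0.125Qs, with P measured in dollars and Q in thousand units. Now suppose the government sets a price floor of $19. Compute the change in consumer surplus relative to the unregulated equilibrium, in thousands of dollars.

Rearranging supply gives Qs = 8P - 66. In a free market, 158 - 6P = 8P - 66 gives the equilibrium P* = 16, Q* = 62.
Because the floor (19) lies above the market-clearing price, it is binding.
At P = 19: Qd = 158 - 6·19 = 44 and Qs = 8·19 - 66 = 86.
Consumer surplus without the control is ½ · (79/3 - 16) · 62 = 961/3.
With the floor, consumers buy 44 units at 19, so CS = ½ · (79/3 - 19) · 44 = 484/3.
Change in consumer surplus = 484/3 - 961/3 = -159.

-159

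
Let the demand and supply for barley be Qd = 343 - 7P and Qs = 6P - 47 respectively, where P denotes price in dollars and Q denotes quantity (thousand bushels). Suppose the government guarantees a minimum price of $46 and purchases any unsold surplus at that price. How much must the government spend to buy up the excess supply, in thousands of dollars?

9568

In a free market, 343 - 7P = 6P - 47 gives the equilibrium P* = 30, Q* = 133.
Since 46 > 30, the floor is binding.
At P = 46: Qd = 343 - 7·46 = 21 and Qs = 6·46 - 47 = 229.
Surplus = Qs - Qd = 208.
Government expenditure = surplus × support price = 208 × 46 = 9568.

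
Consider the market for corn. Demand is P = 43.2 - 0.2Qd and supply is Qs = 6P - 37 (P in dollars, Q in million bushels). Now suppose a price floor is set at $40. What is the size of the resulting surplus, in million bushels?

187

Rearranging demand gives Qd = 216 - 5P. Setting quantity demanded equal to quantity supplied, 216 - 5P = 6P - 37, gives P* = 23 and Q* = 101.
Since 40 > 23, the floor is binding.
At P = 40: Qd = 216 - 5·40 = 16 and Qs = 6·40 - 37 = 203.
Surplus = Qs - Qd = 203 - 16 = 187.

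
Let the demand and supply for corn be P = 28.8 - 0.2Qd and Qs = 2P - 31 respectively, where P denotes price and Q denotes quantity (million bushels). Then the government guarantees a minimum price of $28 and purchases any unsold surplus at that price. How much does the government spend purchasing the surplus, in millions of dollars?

588

Rearranging demand gives Qd = 144 - 5P. Setting quantity demanded equal to quantity supplied, 144 - 5P = 2P - 31, gives P* = 25 and Q* = 19.
Because the floor (28) lies above the market-clearing price, it is binding.
At P = 28: Qd = 144 - 5·28 = 4 and Qs = 2·28 - 31 = 25.
Surplus = Qs - Qd = 21.
Government expenditure = surplus × support price = 21 × 28 = 588.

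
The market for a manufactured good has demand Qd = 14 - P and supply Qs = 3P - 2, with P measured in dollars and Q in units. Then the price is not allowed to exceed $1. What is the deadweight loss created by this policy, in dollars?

In a free market, 14 - P = 3P - 2 gives the equilibrium P* = 4, Q* = 10.
Since 1 < 4, the ceiling is binding.
At P = 1: Qd = 14 - 1 = 13 and Qs = 3·1 - 2 = 1.
Quantity traded falls to 1. At Q = 1 the demand price is 14 - 1 = 13 and the supply price is (2 + 1)/3 = 1.
Deadweight loss = ½ · (13 - 1) · (10 - 1) = ½ · 12 · 9 = 54.

54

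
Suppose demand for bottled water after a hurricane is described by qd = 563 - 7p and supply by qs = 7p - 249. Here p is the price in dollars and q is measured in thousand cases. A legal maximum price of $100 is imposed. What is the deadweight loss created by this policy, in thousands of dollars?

0

In a free market, 563 - 7p = 7p - 249 gives the equilibrium p* = 58, q* = 157.
The ceiling of 100 is above the equilibrium price 58, so it is not binding; the market clears at p* = 58, q* = 157.
Since the control does not bind, no trades are prevented and deadweight loss is zero.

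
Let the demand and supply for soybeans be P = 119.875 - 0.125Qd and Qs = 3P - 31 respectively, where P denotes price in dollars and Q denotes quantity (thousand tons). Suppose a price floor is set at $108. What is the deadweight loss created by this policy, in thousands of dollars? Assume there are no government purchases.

4752

Rearranging demand gives Qd = 959 - 8P. Setting quantity demanded equal to quantity supplied, 959 - 8P = 3P - 31, gives P* = 90 and Q* = 239.
Since 108 > 90, the floor is binding.
At P = 108: Qd = 959 - 8·108 = 95 and Qs = 3·108 - 31 = 293.
Quantity traded falls to 95. At Q = 95 the demand price is (959 - 95)/8 = 108 and the supply price is (31 + 95)/3 = 42.
Deadweight loss = ½ · (108 - 42) · (239 - 95) = ½ · 66 · 144 = 4752.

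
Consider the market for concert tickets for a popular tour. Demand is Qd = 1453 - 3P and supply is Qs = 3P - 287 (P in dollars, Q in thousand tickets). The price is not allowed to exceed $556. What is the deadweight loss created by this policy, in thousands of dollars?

Equilibrium: 1453 - 3P = 3P - 287, so 1740 = 6P and P* = 290, Q* = 583.
The ceiling of 556 is above the equilibrium price 290, so it is not binding; the market clears at P* = 290, Q* = 583.
Since the control does not bind, no trades are prevented and deadweight loss is zero.

0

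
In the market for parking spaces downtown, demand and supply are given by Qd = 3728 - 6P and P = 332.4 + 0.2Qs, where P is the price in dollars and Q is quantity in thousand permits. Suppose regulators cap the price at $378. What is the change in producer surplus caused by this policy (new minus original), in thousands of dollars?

Rearranging supply gives Qs = 5P - 1662. Equilibrium: 3728 - 6P = 5P - 1662, so 5390 = 11P and P* = 490, Q* = 788.
The ceiling of 378 is below the equilibrium price 490, so it binds.
At P = 378: Qd = 3728 - 6·378 = 1460 and Qs = 5·378 - 1662 = 228.
Producer surplus without the control is ½ · (490 - 332.4) · 788 = 62094.4.
With the ceiling, producers sell 228 units at 378, so PS = ½ · (378 - 332.4) · 228 = 5198.4.
Change in producer surplus = 5198.4 - 62094.4 = -56896.

-56896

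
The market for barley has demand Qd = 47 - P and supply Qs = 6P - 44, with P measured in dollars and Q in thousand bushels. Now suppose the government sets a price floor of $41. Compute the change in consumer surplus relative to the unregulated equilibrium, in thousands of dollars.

-560

Without the control the market clears where 47 - P = 6P - 44, i.e. P* = 13 and Q* = 34.
Since 41 > 13, the floor is binding.
At P = 41: Qd = 47 - 41 = 6 and Qs = 6·41 - 44 = 202.
Consumer surplus without the control is ½ · (47 - 13) · 34 = 578.
With the floor, consumers buy 6 units at 41, so CS = ½ · (47 - 41) · 6 = 18.
Change in consumer surplus = 18 - 578 = -560.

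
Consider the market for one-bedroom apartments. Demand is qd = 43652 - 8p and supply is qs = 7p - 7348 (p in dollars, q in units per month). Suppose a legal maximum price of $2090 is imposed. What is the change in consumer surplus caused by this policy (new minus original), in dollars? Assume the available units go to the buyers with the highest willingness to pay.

Setting quantity demanded equal to quantity supplied, 43652 - 8p = 7p - 7348, gives p* = 3400 and q* = 16452.
Because the ceiling (2090) lies below the market-clearing price, it is binding.
At p = 2090: qd = 43652 - 8·2090 = 26932 and qs = 7·2090 - 7348 = 7282.
Consumer surplus without the control is ½ · (5456.5 - 3400) · 16452 = 16916769.
With the ceiling, 7282 units are sold at 2090 (assume they go to the highest-value buyers). The demand price at q = 7282 is 4546.25, so CS = ½ · [(5456.5 - 2090) + (4546.25 - 2090)] · 7282 = 21200632.75.
Change in consumer surplus = 21200632.75 - 16916769 = 4283863.75.

4283863.75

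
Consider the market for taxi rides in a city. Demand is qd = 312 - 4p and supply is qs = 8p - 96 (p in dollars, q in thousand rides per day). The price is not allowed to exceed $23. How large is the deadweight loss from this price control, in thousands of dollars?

1452

Without the control the market clears where 312 - 4p = 8p - 96, i.e. p* = 34 and q* = 176.
Because the ceiling (23) lies below the market-clearing price, it is binding.
At p = 23: qd = 312 - 4·23 = 220 and qs = 8·23 - 96 = 88.
Quantity traded falls to 88. At q = 88 the demand price is (312 - 88)/4 = 56 and the supply price is (96 + 88)/8 = 23.
Deadweight loss = ½ · (56 - 23) · (176 - 88) = ½ · 33 · 88 = 1452.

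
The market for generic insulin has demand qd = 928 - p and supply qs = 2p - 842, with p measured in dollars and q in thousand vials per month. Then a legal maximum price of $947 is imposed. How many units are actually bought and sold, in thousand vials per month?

Without the control the market clears where 928 - p = 2p - 842, i.e. p* = 590 and q* = 338.
Since 947 is above p* = 590, the ceiling does not bind and the free-market outcome prevails.

338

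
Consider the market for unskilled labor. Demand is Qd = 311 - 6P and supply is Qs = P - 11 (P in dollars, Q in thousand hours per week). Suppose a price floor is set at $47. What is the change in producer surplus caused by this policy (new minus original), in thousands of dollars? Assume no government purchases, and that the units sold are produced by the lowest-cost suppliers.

Equilibrium: 311 - 6P = P - 11, so 322 = 7P and P* = 46, Q* = 35.
Because the floor (47) lies above the market-clearing price, it is binding.
At P = 47: Qd = 311 - 6·47 = 29 and Qs = 47 - 11 = 36.
Producer surplus without the control is ½ · (46 - 11) · 35 = 612.5.
With the floor, 29 units are sold at 47. The supply price at Q = 29 is 40, so PS = ½ · [(47 - 11) + (47 - 40)] · 29 = 623.5.
Change in producer surplus = 623.5 - 612.5 = 11.

11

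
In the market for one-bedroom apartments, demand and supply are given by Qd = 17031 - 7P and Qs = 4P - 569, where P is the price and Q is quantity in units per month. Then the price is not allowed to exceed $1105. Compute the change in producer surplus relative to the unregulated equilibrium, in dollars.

Setting quantity demanded equal to quantity supplied, 17031 - 7P = 4P - 569, gives P* = 1600 and Q* = 5831.
Because the ceiling (1105) lies below the market-clearing price, it is binding.
At P = 1105: Qd = 17031 - 7·1105 = 9296 and Qs = 4·1105 - 569 = 3851.
Producer surplus without the control is ½ · (1600 - 142.25) · 5831 = 4250070.125.
With the ceiling, producers sell 3851 units at 1105, so PS = ½ · (1105 - 142.25) · 3851 = 1853775.125.
Change in producer surplus = 1853775.125 - 4250070.125 = -2396295.

-2396295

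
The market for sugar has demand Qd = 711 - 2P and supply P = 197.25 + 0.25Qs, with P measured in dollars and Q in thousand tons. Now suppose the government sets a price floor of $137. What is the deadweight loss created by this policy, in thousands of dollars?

0

Rearranging supply gives Qs = 4P - 789. In a free market, 711 - 2P = 4P - 789 gives the equilibrium P* = 250, Q* = 211.
Since 137 is below P* = 250, the floor does not bind and the free-market outcome prevails.
Since the control does not bind, no trades are prevented and deadweight loss is zero.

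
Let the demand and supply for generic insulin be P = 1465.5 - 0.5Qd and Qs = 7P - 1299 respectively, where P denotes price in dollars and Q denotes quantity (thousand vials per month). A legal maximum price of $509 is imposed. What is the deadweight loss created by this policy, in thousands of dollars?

Rearranging demand gives Qd = 2931 - 2P. In a free market, 2931 - 2P = 7P - 1299 gives the equilibrium P* = 470, Q* = 1991.
The ceiling of 509 is above the equilibrium price 470, so it is not binding; the market clears at P* = 470, Q* = 1991.
Since the control does not bind, no trades are prevented and deadweight loss is zero.

0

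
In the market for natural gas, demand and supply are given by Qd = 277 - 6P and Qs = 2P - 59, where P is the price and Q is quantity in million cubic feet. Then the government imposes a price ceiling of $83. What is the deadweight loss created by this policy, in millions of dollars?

Equilibrium: 277 - 6P = 2P - 59, so 336 = 8P and P* = 42, Q* = 25.
Since 83 is above P* = 42, the ceiling does not bind and the free-market outcome prevails.
Since the control does not bind, no trades are prevented and deadweight loss is zero.

0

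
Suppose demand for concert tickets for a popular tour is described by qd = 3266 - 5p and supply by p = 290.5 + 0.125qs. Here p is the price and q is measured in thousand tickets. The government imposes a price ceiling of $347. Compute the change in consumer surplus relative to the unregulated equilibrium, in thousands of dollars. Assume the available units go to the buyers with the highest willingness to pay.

-6573.6

Rearranging supply gives qs = 8p - 2324. Without the control the market clears where 3266 - 5p = 8p - 2324, i.e. p* = 430 and q* = 1116.
Because the ceiling (347) lies below the market-clearing price, it is binding.
At p = 347: qd = 3266 - 5·347 = 1531 and qs = 8·347 - 2324 = 452.
Consumer surplus without the control is ½ · (653.2 - 430) · 1116 = 124545.6.
With the ceiling, 452 units are sold at 347 (assume they go to the highest-value buyers). The demand price at q = 452 is 562.8, so CS = ½ · [(653.2 - 347) + (562.8 - 347)] · 452 = 117972.
Change in consumer surplus = 117972 - 124545.6 = -6573.6.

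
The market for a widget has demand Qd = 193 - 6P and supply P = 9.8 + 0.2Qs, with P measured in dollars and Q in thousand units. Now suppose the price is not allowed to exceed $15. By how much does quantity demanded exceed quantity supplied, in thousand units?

77

Rearranging supply gives Qs = 5P - 49. In a free market, 193 - 6P = 5P - 49 gives the equilibrium P* = 22, Q* = 61.
The ceiling of 15 is below the equilibrium price 22, so it binds.
At P = 15: Qd = 193 - 6·15 = 103 and Qs = 5·15 - 49 = 26.
Shortage = Qd - Qs = 103 - 26 = 77.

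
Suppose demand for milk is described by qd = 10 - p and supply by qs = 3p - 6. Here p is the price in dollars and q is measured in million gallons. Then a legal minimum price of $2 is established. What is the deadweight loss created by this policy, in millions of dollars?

0

Without the control the market clears where 10 - p = 3p - 6, i.e. p* = 4 and q* = 6.
Since 2 is below p* = 4, the floor does not bind and the free-market outcome prevails.
Since the control does not bind, no trades are prevented and deadweight loss is zero.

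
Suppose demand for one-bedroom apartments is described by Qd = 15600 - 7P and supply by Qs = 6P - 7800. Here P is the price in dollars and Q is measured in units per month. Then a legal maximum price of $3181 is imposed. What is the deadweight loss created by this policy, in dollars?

0

Without the control the market clears where 15600 - 7P = 6P - 7800, i.e. P* = 1800 and Q* = 3000.
Since 3181 is above P* = 1800, the ceiling does not bind and the free-market outcome prevails.
Since the control does not bind, no trades are prevented and deadweight loss is zero.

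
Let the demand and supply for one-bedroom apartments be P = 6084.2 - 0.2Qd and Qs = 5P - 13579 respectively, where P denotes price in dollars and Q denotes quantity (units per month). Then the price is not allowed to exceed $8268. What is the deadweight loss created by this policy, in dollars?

0

Rearranging demand gives Qd = 30421 - 5P. Setting quantity demanded equal to quantity supplied, 30421 - 5P = 5P - 13579, gives P* = 4400 and Q* = 8421.
Since 8268 is above P* = 4400, the ceiling does not bind and the free-market outcome prevails.
Since the control does not bind, no trades are prevented and deadweight loss is zero.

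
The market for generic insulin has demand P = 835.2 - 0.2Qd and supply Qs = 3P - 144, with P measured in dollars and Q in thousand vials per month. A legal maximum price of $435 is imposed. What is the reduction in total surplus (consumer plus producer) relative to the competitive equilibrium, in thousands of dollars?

26460

Rearranging demand gives Qd = 4176 - 5P. Equilibrium: 4176 - 5P = 3P - 144, so 4320 = 8P and P* = 540, Q* = 1476.
Since 435 < 540, the ceiling is binding.
At P = 435: Qd = 4176 - 5·435 = 2001 and Qs = 3·435 - 144 = 1161.
Quantity traded falls to 1161. At Q = 1161 the demand price is (4176 - 1161)/5 = 603 and the supply price is (144 + 1161)/3 = 435.
Deadweight loss = ½ · (603 - 435) · (1476 - 1161) = ½ · 168 · 315 = 26460.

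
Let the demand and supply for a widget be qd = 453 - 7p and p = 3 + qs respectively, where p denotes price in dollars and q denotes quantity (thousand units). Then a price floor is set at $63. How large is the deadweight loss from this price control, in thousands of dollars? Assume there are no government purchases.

1008

Rearranging supply gives qs = p - 3. In a free market, 453 - 7p = p - 3 gives the equilibrium p* = 57, q* = 54.
The floor of 63 is above the equilibrium price 57, so it binds.
At p = 63: qd = 453 - 7·63 = 12 and qs = 63 - 3 = 60.
Quantity traded falls to 12. At q = 12 the demand price is (453 - 12)/7 = 63 and the supply price is 3 + 12 = 15.
Deadweight loss = ½ · (63 - 15) · (54 - 12) = ½ · 48 · 42 = 1008.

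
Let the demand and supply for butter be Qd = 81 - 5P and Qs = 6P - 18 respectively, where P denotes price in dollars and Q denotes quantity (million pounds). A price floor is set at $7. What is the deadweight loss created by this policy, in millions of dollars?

0

Without the control the market clears where 81 - 5P = 6P - 18, i.e. P* = 9 and Q* = 36.
The floor of 7 is below the equilibrium price 9, so it is not binding; the market clears at P* = 9, Q* = 36.
Since the control does not bind, no trades are prevented and deadweight loss is zero.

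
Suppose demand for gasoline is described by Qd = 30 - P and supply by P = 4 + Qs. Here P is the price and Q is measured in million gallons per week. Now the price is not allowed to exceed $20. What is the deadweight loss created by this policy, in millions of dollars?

0

Rearranging supply gives Qs = P - 4. Equilibrium: 30 - P = P - 4, so 34 = 2P and P* = 17, Q* = 13.
The ceiling of 20 is above the equilibrium price 17, so it is not binding; the market clears at P* = 17, Q* = 13.
Since the control does not bind, no trades are prevented and deadweight loss is zero.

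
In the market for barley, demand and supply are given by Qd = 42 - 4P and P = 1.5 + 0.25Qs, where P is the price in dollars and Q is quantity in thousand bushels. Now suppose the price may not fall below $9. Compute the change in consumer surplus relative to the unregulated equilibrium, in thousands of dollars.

Rearranging supply gives Qs = 4P - 6. In a free market, 42 - 4P = 4P - 6 gives the equilibrium P* = 6, Q* = 18.
The floor of 9 is above the equilibrium price 6, so it binds.
At P = 9: Qd = 42 - 4·9 = 6 and Qs = 4·9 - 6 = 30.
Consumer surplus without the control is ½ · (10.5 - 6) · 18 = 40.5.
With the floor, consumers buy 6 units at 9, so CS = ½ · (10.5 - 9) · 6 = 4.5.
Change in consumer surplus = 4.5 - 40.5 = -36.

-36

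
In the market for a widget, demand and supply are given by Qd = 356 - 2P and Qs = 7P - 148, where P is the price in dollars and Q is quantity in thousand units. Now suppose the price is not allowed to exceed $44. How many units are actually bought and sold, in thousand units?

In a free market, 356 - 2P = 7P - 148 gives the equilibrium P* = 56, Q* = 244.
Because the ceiling (44) lies below the market-clearing price, it is binding.
At P = 44: Qd = 356 - 2·44 = 268 and Qs = 7·44 - 148 = 160.
The quantity actually transacted is the short side, supply: 160.

160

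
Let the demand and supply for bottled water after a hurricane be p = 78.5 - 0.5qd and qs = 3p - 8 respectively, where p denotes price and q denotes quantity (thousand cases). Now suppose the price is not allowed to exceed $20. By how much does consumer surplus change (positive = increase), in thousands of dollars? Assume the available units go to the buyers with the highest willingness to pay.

295.75

Rearranging demand gives qd = 157 - 2p. In a free market, 157 - 2p = 3p - 8 gives the equilibrium p* = 33, q* = 91.
The ceiling of 20 is below the equilibrium price 33, so it binds.
At p = 20: qd = 157 - 2·20 = 117 and qs = 3·20 - 8 = 52.
Consumer surplus without the control is ½ · (78.5 - 33) · 91 = 2070.25.
With the ceiling, 52 units are sold at 20 (assume they go to the highest-value buyers). The demand price at q = 52 is 52.5, so CS = ½ · [(78.5 - 20) + (52.5 - 20)] · 52 = 2366.
Change in consumer surplus = 2366 - 2070.25 = 295.75.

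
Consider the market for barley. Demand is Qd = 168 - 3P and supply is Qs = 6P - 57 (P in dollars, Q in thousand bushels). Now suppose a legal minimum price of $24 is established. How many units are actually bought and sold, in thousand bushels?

93

Setting quantity demanded equal to quantity supplied, 168 - 3P = 6P - 57, gives P* = 25 and Q* = 93.
The floor of 24 is below the equilibrium price 25, so it is not binding; the market clears at P* = 25, Q* = 93.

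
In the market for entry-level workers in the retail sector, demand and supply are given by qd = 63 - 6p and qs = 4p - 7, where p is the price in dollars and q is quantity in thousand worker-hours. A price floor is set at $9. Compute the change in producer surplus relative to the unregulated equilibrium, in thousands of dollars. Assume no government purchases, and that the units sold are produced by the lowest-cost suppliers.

Equilibrium: 63 - 6p = 4p - 7, so 70 = 10p and p* = 7, q* = 21.
The floor of 9 is above the equilibrium price 7, so it binds.
At p = 9: qd = 63 - 6·9 = 9 and qs = 4·9 - 7 = 29.
Producer surplus without the control is ½ · (7 - 1.75) · 21 = 55.125.
With the floor, 9 units are sold at 9. The supply price at q = 9 is 4, so PS = ½ · [(9 - 1.75) + (9 - 4)] · 9 = 55.125.
Change in producer surplus = 55.125 - 55.125 = 0.

0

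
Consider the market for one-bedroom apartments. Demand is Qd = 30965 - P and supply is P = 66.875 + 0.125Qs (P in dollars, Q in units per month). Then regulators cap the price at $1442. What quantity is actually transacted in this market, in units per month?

Rearranging supply gives Qs = 8P - 535. Equilibrium: 30965 - P = 8P - 535, so 31500 = 9P and P* = 3500, Q* = 27465.
The ceiling of 1442 is below the equilibrium price 3500, so it binds.
At P = 1442: Qd = 30965 - 1442 = 29523 and Qs = 8·1442 - 535 = 11001.
The quantity actually transacted is the short side, supply: 11001.

11001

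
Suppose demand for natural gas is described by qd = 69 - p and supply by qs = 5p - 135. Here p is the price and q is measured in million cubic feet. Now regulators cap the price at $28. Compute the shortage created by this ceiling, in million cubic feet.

36

Equilibrium: 69 - p = 5p - 135, so 204 = 6p and p* = 34, q* = 35.
Because the ceiling (28) lies below the market-clearing price, it is binding.
At p = 28: qd = 69 - 28 = 41 and qs = 5·28 - 135 = 5.
Shortage = qd - qs = 41 - 5 = 36.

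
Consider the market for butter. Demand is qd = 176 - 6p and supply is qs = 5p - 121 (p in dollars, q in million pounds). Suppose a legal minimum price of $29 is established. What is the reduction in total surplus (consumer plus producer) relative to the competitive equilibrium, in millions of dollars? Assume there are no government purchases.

Equilibrium: 176 - 6p = 5p - 121, so 297 = 11p and p* = 27, q* = 14.
Since 29 > 27, the floor is binding.
At p = 29: qd = 176 - 6·29 = 2 and qs = 5·29 - 121 = 24.
Quantity traded falls to 2. At q = 2 the demand price is (176 - 2)/6 = 29 and the supply price is (121 + 2)/5 = 24.6.
Deadweight loss = ½ · (29 - 24.6) · (14 - 2) = ½ · 4.4 · 12 = 26.4.

26.4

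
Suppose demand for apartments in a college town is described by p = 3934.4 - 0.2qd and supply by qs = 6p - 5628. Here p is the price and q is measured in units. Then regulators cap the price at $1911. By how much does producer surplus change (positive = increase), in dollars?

Rearranging demand gives qd = 19672 - 5p. Without the control the market clears where 19672 - 5p = 6p - 5628, i.e. p* = 2300 and q* = 8172.
The ceiling of 1911 is below the equilibrium price 2300, so it binds.
At p = 1911: qd = 19672 - 5·1911 = 10117 and qs = 6·1911 - 5628 = 5838.
Producer surplus without the control is ½ · (2300 - 938) · 8172 = 5565132.
With the ceiling, producers sell 5838 units at 1911, so PS = ½ · (1911 - 938) · 5838 = 2840187.
Change in producer surplus = 2840187 - 5565132 = -2724945.

-2724945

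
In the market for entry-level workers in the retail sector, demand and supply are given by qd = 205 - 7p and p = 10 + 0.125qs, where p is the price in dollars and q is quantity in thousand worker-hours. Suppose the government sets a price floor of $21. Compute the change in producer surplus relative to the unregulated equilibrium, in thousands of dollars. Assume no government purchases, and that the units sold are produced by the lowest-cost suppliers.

103.75

Rearranging supply gives qs = 8p - 80. Setting quantity demanded equal to quantity supplied, 205 - 7p = 8p - 80, gives p* = 19 and q* = 72.
Because the floor (21) lies above the market-clearing price, it is binding.
At p = 21: qd = 205 - 7·21 = 58 and qs = 8·21 - 80 = 88.
Producer surplus without the control is ½ · (19 - 10) · 72 = 324.
With the floor, 58 units are sold at 21. The supply price at q = 58 is 17.25, so PS = ½ · [(21 - 10) + (21 - 17.25)] · 58 = 427.75.
Change in producer surplus = 427.75 - 324 = 103.75.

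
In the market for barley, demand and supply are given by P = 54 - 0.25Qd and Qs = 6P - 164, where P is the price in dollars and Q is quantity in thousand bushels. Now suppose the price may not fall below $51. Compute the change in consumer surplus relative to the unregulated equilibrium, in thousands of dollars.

Rearranging demand gives Qd = 216 - 4P. Without the control the market clears where 216 - 4P = 6P - 164, i.e. P* = 38 and Q* = 64.
The floor of 51 is above the equilibrium price 38, so it binds.
At P = 51: Qd = 216 - 4·51 = 12 and Qs = 6·51 - 164 = 142.
Consumer surplus without the control is ½ · (54 - 38) · 64 = 512.
With the floor, consumers buy 12 units at 51, so CS = ½ · (54 - 51) · 12 = 18.
Change in consumer surplus = 18 - 512 = -494.

-494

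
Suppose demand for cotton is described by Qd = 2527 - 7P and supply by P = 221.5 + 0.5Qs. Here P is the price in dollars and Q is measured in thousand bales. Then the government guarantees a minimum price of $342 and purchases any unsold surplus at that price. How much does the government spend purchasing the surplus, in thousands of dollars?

Rearranging supply gives Qs = 2P - 443. Setting quantity demanded equal to quantity supplied, 2527 - 7P = 2P - 443, gives P* = 330 and Q* = 217.
Since 342 > 330, the floor is binding.
At P = 342: Qd = 2527 - 7·342 = 133 and Qs = 2·342 - 443 = 241.
Surplus = Qs - Qd = 108.
Government expenditure = surplus × support price = 108 × 342 = 36936.

36936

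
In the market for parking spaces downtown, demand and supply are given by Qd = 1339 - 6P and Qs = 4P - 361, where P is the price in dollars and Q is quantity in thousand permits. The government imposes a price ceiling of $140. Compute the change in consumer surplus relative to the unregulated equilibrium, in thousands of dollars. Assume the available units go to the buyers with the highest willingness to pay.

In a free market, 1339 - 6P = 4P - 361 gives the equilibrium P* = 170, Q* = 319.
Because the ceiling (140) lies below the market-clearing price, it is binding.
At P = 140: Qd = 1339 - 6·140 = 499 and Qs = 4·140 - 361 = 199.
Consumer surplus without the control is ½ · (1339/6 - 170) · 319 = 101761/12.
With the ceiling, 199 units are sold at 140 (assume they go to the highest-value buyers). The demand price at Q = 199 is 190, so CS = ½ · [(1339/6 - 140) + (190 - 140)] · 199 = 159001/12.
Change in consumer surplus = 159001/12 - 101761/12 = 4770.

4770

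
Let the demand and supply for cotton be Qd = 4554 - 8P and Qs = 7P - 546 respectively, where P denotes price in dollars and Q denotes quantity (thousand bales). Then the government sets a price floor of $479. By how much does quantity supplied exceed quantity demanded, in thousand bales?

2085

Equilibrium: 4554 - 8P = 7P - 546, so 5100 = 15P and P* = 340, Q* = 1834.
Since 479 > 340, the floor is binding.
At P = 479: Qd = 4554 - 8·479 = 722 and Qs = 7·479 - 546 = 2807.
Surplus = Qs - Qd = 2807 - 722 = 2085.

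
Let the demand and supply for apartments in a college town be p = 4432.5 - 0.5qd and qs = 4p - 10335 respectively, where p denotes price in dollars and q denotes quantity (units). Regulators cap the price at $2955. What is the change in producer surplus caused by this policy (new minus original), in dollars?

Rearranging demand gives qd = 8865 - 2p. Equilibrium: 8865 - 2p = 4p - 10335, so 19200 = 6p and p* = 3200, q* = 2465.
Since 2955 < 3200, the ceiling is binding.
At p = 2955: qd = 8865 - 2·2955 = 2955 and qs = 4·2955 - 10335 = 1485.
Producer surplus without the control is ½ · (3200 - 2583.75) · 2465 = 759528.125.
With the ceiling, producers sell 1485 units at 2955, so PS = ½ · (2955 - 2583.75) · 1485 = 275653.125.
Change in producer surplus = 275653.125 - 759528.125 = -483875.

-483875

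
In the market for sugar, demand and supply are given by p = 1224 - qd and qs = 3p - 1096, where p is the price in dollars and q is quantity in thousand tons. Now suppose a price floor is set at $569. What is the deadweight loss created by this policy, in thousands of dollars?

Rearranging demand gives qd = 1224 - p. Equilibrium: 1224 - p = 3p - 1096, so 2320 = 4p and p* = 580, q* = 644.
The floor of 569 is below the equilibrium price 580, so it is not binding; the market clears at p* = 580, q* = 644.
Since the control does not bind, no trades are prevented and deadweight loss is zero.

0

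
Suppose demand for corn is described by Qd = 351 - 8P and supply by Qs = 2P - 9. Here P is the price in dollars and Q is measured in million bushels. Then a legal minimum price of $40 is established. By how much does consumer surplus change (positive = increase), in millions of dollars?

-188

In a free market, 351 - 8P = 2P - 9 gives the equilibrium P* = 36, Q* = 63.
Since 40 > 36, the floor is binding.
At P = 40: Qd = 351 - 8·40 = 31 and Qs = 2·40 - 9 = 71.
Consumer surplus without the control is ½ · (43.875 - 36) · 63 = 248.0625.
With the floor, consumers buy 31 units at 40, so CS = ½ · (43.875 - 40) · 31 = 60.0625.
Change in consumer surplus = 60.0625 - 248.0625 = -188.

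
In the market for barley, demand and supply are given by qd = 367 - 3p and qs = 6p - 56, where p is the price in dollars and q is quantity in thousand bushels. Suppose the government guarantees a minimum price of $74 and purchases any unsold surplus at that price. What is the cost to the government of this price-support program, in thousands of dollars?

17982

Equilibrium: 367 - 3p = 6p - 56, so 423 = 9p and p* = 47, q* = 226.
Because the floor (74) lies above the market-clearing price, it is binding.
At p = 74: qd = 367 - 3·74 = 145 and qs = 6·74 - 56 = 388.
Surplus = qs - qd = 243.
Government expenditure = surplus × support price = 243 × 74 = 17982.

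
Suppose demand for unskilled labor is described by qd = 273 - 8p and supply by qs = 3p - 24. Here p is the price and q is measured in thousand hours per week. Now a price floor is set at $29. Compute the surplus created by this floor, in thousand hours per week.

Equilibrium: 273 - 8p = 3p - 24, so 297 = 11p and p* = 27, q* = 57.
The floor of 29 is above the equilibrium price 27, so it binds.
At p = 29: qd = 273 - 8·29 = 41 and qs = 3·29 - 24 = 63.
Surplus = qs - qd = 63 - 41 = 22.

22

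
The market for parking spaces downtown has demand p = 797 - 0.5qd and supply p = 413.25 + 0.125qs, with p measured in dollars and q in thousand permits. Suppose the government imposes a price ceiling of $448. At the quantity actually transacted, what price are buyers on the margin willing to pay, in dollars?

Rearranging demand gives qd = 1594 - 2p; rearranging supply gives qs = 8p - 3306. Setting quantity demanded equal to quantity supplied, 1594 - 2p = 8p - 3306, gives p* = 490 and q* = 614.
The ceiling of 448 is below the equilibrium price 490, so it binds.
At p = 448: qd = 1594 - 2·448 = 698 and qs = 8·448 - 3306 = 278.
Only 278 units reach the market. On the demand curve, the marginal buyer's willingness to pay at q = 278 is (1594 - 278)/2 = 658.

658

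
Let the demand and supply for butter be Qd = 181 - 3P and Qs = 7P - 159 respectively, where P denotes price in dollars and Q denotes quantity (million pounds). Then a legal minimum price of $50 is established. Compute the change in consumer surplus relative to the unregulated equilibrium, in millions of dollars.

-880

Without the control the market clears where 181 - 3P = 7P - 159, i.e. P* = 34 and Q* = 79.
Since 50 > 34, the floor is binding.
At P = 50: Qd = 181 - 3·50 = 31 and Qs = 7·50 - 159 = 191.
Consumer surplus without the control is ½ · (181/3 - 34) · 79 = 6241/6.
With the floor, consumers buy 31 units at 50, so CS = ½ · (181/3 - 50) · 31 = 961/6.
Change in consumer surplus = 961/6 - 6241/6 = -880.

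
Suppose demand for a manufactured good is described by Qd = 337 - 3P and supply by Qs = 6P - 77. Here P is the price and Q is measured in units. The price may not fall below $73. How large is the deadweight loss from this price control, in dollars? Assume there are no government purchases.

In a free market, 337 - 3P = 6P - 77 gives the equilibrium P* = 46, Q* = 199.
Since 73 > 46, the floor is binding.
At P = 73: Qd = 337 - 3·73 = 118 and Qs = 6·73 - 77 = 361.
Quantity traded falls to 118. At Q = 118 the demand price is (337 - 118)/3 = 73 and the supply price is (77 + 118)/6 = 32.5.
Deadweight loss = ½ · (73 - 32.5) · (199 - 118) = ½ · 40.5 · 81 = 1640.25.

1640.25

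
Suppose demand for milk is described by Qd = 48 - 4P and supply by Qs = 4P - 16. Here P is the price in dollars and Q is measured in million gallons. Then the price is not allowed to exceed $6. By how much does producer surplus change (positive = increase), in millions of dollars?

-24

Setting quantity demanded equal to quantity supplied, 48 - 4P = 4P - 16, gives P* = 8 and Q* = 16.
The ceiling of 6 is below the equilibrium price 8, so it binds.
At P = 6: Qd = 48 - 4·6 = 24 and Qs = 4·6 - 16 = 8.
Producer surplus without the control is ½ · (8 - 4) · 16 = 32.
With the ceiling, producers sell 8 units at 6, so PS = ½ · (6 - 4) · 8 = 8.
Change in producer surplus = 8 - 32 = -24.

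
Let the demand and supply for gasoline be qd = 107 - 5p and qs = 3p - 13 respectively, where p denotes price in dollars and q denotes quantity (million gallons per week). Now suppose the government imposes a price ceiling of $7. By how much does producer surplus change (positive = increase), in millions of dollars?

In a free market, 107 - 5p = 3p - 13 gives the equilibrium p* = 15, q* = 32.
Because the ceiling (7) lies below the market-clearing price, it is binding.
At p = 7: qd = 107 - 5·7 = 72 and qs = 3·7 - 13 = 8.
Producer surplus without the control is ½ · (15 - 13/3) · 32 = 512/3.
With the ceiling, producers sell 8 units at 7, so PS = ½ · (7 - 13/3) · 8 = 32/3.
Change in producer surplus = 32/3 - 512/3 = -160.

-160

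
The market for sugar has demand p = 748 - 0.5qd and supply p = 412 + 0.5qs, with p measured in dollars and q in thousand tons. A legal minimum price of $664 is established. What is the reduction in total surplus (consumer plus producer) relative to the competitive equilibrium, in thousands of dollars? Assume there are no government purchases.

Rearranging demand gives qd = 1496 - 2p; rearranging supply gives qs = 2p - 824. In a free market, 1496 - 2p = 2p - 824 gives the equilibrium p* = 580, q* = 336.
The floor of 664 is above the equilibrium price 580, so it binds.
At p = 664: qd = 1496 - 2·664 = 168 and qs = 2·664 - 824 = 504.
Quantity traded falls to 168. At q = 168 the demand price is (1496 - 168)/2 = 664 and the supply price is (824 + 168)/2 = 496.
Deadweight loss = ½ · (664 - 496) · (336 - 168) = ½ · 168 · 168 = 14112.

14112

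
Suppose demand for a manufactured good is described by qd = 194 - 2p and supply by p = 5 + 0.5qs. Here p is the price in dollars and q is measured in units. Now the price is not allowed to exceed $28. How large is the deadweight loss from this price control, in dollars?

Rearranging supply gives qs = 2p - 10. Without the control the market clears where 194 - 2p = 2p - 10, i.e. p* = 51 and q* = 92.
Since 28 < 51, the ceiling is binding.
At p = 28: qd = 194 - 2·28 = 138 and qs = 2·28 - 10 = 46.
Quantity traded falls to 46. At q = 46 the demand price is (194 - 46)/2 = 74 and the supply price is (10 + 46)/2 = 28.
Deadweight loss = ½ · (74 - 28) · (92 - 46) = ½ · 46 · 46 = 1058.

1058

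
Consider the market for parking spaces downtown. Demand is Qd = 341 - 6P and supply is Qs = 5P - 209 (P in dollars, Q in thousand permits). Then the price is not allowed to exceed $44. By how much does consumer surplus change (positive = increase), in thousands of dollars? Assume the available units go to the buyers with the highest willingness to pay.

-9

Equilibrium: 341 - 6P = 5P - 209, so 550 = 11P and P* = 50, Q* = 41.
Since 44 < 50, the ceiling is binding.
At P = 44: Qd = 341 - 6·44 = 77 and Qs = 5·44 - 209 = 11.
Consumer surplus without the control is ½ · (341/6 - 50) · 41 = 1681/12.
With the ceiling, 11 units are sold at 44 (assume they go to the highest-value buyers). The demand price at Q = 11 is 55, so CS = ½ · [(341/6 - 44) + (55 - 44)] · 11 = 1573/12.
Change in consumer surplus = 1573/12 - 1681/12 = -9.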